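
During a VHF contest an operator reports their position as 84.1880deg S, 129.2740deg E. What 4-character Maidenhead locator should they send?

PA45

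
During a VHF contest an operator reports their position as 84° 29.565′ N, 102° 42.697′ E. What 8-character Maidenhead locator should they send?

OR14il58

Shift to the Maidenhead origin (180°W, 90°S): lon 282.71162, lat 174.49275.
Field: 282.71162/20 → 14 → O, 174.49275/10 → 17 → R; chars OR.
Square: 2.71162/2 → 1, 4.49275/1 → 4; chars 14.
Subsquare: 0.71162/0.0833333 → 8 → i, 0.49275/0.0416667 → 11 → l; chars il.
Extended square: 0.04495/0.00833333 → 5, 0.03442/0.00416667 → 8; chars 58.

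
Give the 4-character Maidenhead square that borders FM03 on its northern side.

Latitude square 3; +1 → 4.
The longitude characters are unchanged.

FM04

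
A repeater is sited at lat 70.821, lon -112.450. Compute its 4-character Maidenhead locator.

Add 180° to longitude and 90° to latitude: 67.55, 160.82.
Field (20°×10°, letters A–R): 67.55/20 → 3 → D, 160.82/10 → 16 → Q; chars DQ.
Square (2°×1°, digits 0–9): 7.55/2 → 3, 0.82/1 → 0; chars 30.

DQ30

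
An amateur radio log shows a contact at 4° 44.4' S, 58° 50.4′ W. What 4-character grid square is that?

GI05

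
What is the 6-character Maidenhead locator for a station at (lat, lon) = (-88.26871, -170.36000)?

Offset from 180°W / 90°S: lon 9.6400°, lat 1.7313°.
Field: lon ⌊9.6400/20⌋ = 0 → A; lat ⌊1.7313/10⌋ = 0 → A.
Square: lon ⌊9.6400/2⌋ = 4; lat ⌊1.7313/1⌋ = 1.
Subsquare: lon ⌊1.6400/0.0833333⌋ = 19 → t; lat ⌊0.7313/0.0416667⌋ = 17 → r.

AA41tr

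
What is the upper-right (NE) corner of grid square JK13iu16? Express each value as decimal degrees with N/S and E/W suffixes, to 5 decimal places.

13.86250° N, 2.68333° E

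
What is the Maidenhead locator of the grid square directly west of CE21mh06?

Longitude extended square 0; −1 → -1, wraps to 9, carry into subsquare.
Longitude subsquare m = 12; −1 → 11 = l.
The latitude characters are unchanged.

CE21lh96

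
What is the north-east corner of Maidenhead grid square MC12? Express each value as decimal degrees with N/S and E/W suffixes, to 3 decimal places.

67.000° S, 64.000° E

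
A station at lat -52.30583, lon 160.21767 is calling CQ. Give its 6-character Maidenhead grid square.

RD07cq

Add 180° to longitude and 90° to latitude: 340.2177, 37.6942.
Field (20°×10°, letters A–R): lon ⌊340.2177/20⌋ = 17 → R; lat ⌊37.6942/10⌋ = 3 → D.
Square (2°×1°, digits 0–9): lon ⌊0.2177/2⌋ = 0; lat ⌊7.6942/1⌋ = 7.
Subsquare (5′×2.5′, letters a–x): lon ⌊0.2177/0.0833333⌋ = 2 → c; lat ⌊0.6942/0.0416667⌋ = 16 → q.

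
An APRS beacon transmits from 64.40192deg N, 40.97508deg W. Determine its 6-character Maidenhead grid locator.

GP94mj

Offset from 180°W / 90°S: lon 139.0249°, lat 154.4019°.
Field: 139.0249/20 → 6 → G, 154.4019/10 → 15 → P; chars GP.
Square: 19.0249/2 → 9, 4.4019/1 → 4; chars 94.
Subsquare: 1.0249/0.0833333 → 12 → m, 0.4019/0.0416667 → 9 → j; chars mj.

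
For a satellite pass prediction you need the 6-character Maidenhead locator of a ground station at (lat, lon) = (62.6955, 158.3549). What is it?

Offset from 180°W / 90°S: lon 338.3549°, lat 152.6955°.
Field (20°×10°, letters A–R): lon ⌊338.3549/20⌋ = 16 → Q; lat ⌊152.6955/10⌋ = 15 → P.
Square (2°×1°, digits 0–9): lon ⌊18.3549/2⌋ = 9; lat ⌊2.6955/1⌋ = 2.
Subsquare (5′×2.5′, letters a–x): lon ⌊0.3549/0.0833333⌋ = 4 → e; lat ⌊0.6955/0.0416667⌋ = 16 → q.

QP92eq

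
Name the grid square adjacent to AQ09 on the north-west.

Longitude square 0; −1 → -1, wraps to 9, carry into field.
Longitude field A = 0; −1 → -1, wraps to 17 = R, wrapping around the antimeridian.
Latitude square 9; +1 → 10, wraps to 0, carry into field.
Latitude field Q = 16; +1 → 17 = R.

RR90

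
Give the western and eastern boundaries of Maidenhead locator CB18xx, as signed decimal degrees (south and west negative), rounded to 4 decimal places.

Field C=2, B=1: +2·20° lon, +1·10° lat → SW at lon -140°, lat -80°.
Square 1, 8: +1·2° lon, +8·1° lat → SW at lon -138°, lat -72°.
Subsquare x=23, x=23: +23·0.0833333° lon, +23·0.0416667° lat → SW at lon -136.083°, lat -71.0417°.
Cell spans 0.0833333° lon × 0.0416667° lat.
west -136.0833, east -136.0000.

-136.0833, -136.0000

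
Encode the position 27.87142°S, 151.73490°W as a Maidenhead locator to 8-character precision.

Offset from 180°W / 90°S: lon 28.26510°, lat 62.12858°.
Field: lon ⌊28.26510/20⌋ = 1 → B; lat ⌊62.12858/10⌋ = 6 → G.
Square: lon ⌊8.26510/2⌋ = 4; lat ⌊2.12858/1⌋ = 2.
Subsquare: lon ⌊0.26510/0.0833333⌋ = 3 → d; lat ⌊0.12858/0.0416667⌋ = 3 → d.
Extended square: lon ⌊0.01510/0.00833333⌋ = 1; lat ⌊0.00358/0.00416667⌋ = 0.

BG42dd10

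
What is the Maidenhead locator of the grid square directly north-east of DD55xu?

DD65av

Longitude subsquare x = 23; +1 → 24, wraps to 0 = a, carry into square.
Longitude square 5; +1 → 6.
Latitude subsquare u = 20; +1 → 21 = v.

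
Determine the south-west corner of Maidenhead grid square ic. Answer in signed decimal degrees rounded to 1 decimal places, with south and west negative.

Field I=8, C=2: +8·20° lon, +2·10° lat → SW at lon -20°, lat -70°.
latitude -70.0, longitude -20.0.

-70.0, -20.0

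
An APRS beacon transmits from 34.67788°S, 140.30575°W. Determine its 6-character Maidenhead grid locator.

Shift to the Maidenhead origin (180°W, 90°S): lon 39.6943, lat 55.3221.
Field: 39.6943/20 → 1 → B, 55.3221/10 → 5 → F; chars BF.
Square: 19.6943/2 → 9, 5.3221/1 → 5; chars 95.
Subsquare: 1.6943/0.0833333 → 20 → u, 0.3221/0.0416667 → 7 → h; chars uh.

BF95uh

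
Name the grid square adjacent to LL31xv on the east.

LL41av

Longitude subsquare x = 23; +1 → 24, wraps to 0 = a, carry into square.
Longitude square 3; +1 → 4.
The latitude characters are unchanged.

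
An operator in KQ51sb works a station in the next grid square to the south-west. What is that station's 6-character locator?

KQ51ra

Longitude subsquare s = 18; −1 → 17 = r.
Latitude subsquare b = 1; −1 → 0 = a.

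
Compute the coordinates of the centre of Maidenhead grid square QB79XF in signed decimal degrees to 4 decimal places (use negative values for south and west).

-70.7708, 155.9583

Field Q=16, B=1: +16·20° lon, +1·10° lat → SW at lon 140°, lat -80°.
Square 7, 9: +7·2° lon, +9·1° lat → SW at lon 154°, lat -71°.
Subsquare x=23, f=5: +23·0.0833333° lon, +5·0.0416667° lat → SW at lon 155.917°, lat -70.7917°.
Cell spans 0.0833333° lon × 0.0416667° lat. Centre is SW corner plus half of each.
latitude -70.7708, longitude 155.9583.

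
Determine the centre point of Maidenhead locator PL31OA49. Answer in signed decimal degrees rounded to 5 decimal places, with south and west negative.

21.03958, 127.20417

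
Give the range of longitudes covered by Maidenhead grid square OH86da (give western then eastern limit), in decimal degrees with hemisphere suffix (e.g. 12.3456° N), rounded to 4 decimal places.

Field O=14, H=7: +14·20° lon, +7·10° lat → SW at lon 100°, lat -20°.
Square 8, 6: +8·2° lon, +6·1° lat → SW at lon 116°, lat -14°.
Subsquare d=3, a=0: +3·0.0833333° lon, +0·0.0416667° lat → SW at lon 116.25°, lat -14°.
Cell spans 0.0833333° lon × 0.0416667° lat.
west 116.2500° E, east 116.3333° E.

116.2500° E, 116.3333° E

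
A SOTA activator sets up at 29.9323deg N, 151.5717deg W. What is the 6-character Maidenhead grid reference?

Add 180° to longitude and 90° to latitude: 28.4283, 119.9323.
Field: 28.4283/20 → 1 → B, 119.9323/10 → 11 → L; chars BL.
Square: 8.4283/2 → 4, 9.9323/1 → 9; chars 49.
Subsquare: 0.4283/0.0833333 → 5 → f, 0.9323/0.0416667 → 22 → w; chars fw.

BL49fw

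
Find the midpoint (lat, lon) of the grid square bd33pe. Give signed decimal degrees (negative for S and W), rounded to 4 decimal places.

-56.8125, -152.7083

Field B=1, D=3: +1·20° lon, +3·10° lat → SW at lon -160°, lat -60°.
Square 3, 3: +3·2° lon, +3·1° lat → SW at lon -154°, lat -57°.
Subsquare p=15, e=4: +15·0.0833333° lon, +4·0.0416667° lat → SW at lon -152.75°, lat -56.8333°.
Cell spans 0.0833333° lon × 0.0416667° lat. Centre is SW corner plus half of each.
latitude -56.8125, longitude -152.7083.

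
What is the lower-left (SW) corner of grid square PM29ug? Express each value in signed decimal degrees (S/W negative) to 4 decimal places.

39.2500, 125.6667

Field P=15, M=12: +15·20° lon, +12·10° lat → SW at lon 120°, lat 30°.
Square 2, 9: +2·2° lon, +9·1° lat → SW at lon 124°, lat 39°.
Subsquare u=20, g=6: +20·0.0833333° lon, +6·0.0416667° lat → SW at lon 125.667°, lat 39.25°.
latitude 39.2500, longitude 125.6667.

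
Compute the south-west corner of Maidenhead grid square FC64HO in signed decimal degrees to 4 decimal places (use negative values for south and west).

-65.4167, -67.4167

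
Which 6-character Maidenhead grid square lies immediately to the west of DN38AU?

DN28xu

Longitude subsquare a = 0; −1 → -1, wraps to 23 = x, carry into square.
Longitude square 3; −1 → 2.
The latitude characters are unchanged.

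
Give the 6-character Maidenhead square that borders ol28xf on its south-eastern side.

Longitude subsquare x = 23; +1 → 24, wraps to 0 = a, carry into square.
Longitude square 2; +1 → 3.
Latitude subsquare f = 5; −1 → 4 = e.

OL38ae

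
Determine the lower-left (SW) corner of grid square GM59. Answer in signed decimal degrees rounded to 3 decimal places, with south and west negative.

Field G=6, M=12: +6·20° lon, +12·10° lat → SW at lon -60°, lat 30°.
Square 5, 9: +5·2° lon, +9·1° lat → SW at lon -50°, lat 39°.
latitude 39.000, longitude -50.000.

39.000, -50.000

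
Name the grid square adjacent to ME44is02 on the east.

ME44is12

Longitude extended square 0; +1 → 1.
The latitude characters are unchanged.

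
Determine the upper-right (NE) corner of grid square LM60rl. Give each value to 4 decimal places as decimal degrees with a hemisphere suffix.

30.5000° N, 53.5000° E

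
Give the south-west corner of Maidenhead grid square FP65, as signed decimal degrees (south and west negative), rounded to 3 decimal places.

65.000, -68.000

Field F=5, P=15: +5·20° lon, +15·10° lat → SW at lon -80°, lat 60°.
Square 6, 5: +6·2° lon, +5·1° lat → SW at lon -68°, lat 65°.
latitude 65.000, longitude -68.000.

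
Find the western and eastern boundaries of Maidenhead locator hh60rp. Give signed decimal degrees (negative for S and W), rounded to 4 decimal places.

-26.5833, -26.5000

Field H=7, H=7: +7·20° lon, +7·10° lat → SW at lon -40°, lat -20°.
Square 6, 0: +6·2° lon, +0·1° lat → SW at lon -28°, lat -20°.
Subsquare r=17, p=15: +17·0.0833333° lon, +15·0.0416667° lat → SW at lon -26.5833°, lat -19.375°.
Cell spans 0.0833333° lon × 0.0416667° lat.
west -26.5833, east -26.5000.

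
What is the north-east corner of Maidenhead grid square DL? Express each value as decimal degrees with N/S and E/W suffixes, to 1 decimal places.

Field D=3, L=11: +3·20° lon, +11·10° lat → SW at lon -120°, lat 20°.
Cell spans 20° lon × 10° lat. NE corner is SW corner plus one full cell.
latitude 30.0° N, longitude 100.0° W.

30.0° N, 100.0° W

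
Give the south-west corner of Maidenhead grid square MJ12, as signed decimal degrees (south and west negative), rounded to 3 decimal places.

2.000, 62.000

Field M=12, J=9: +12·20° lon, +9·10° lat → SW at lon 60°, lat 0°.
Square 1, 2: +1·2° lon, +2·1° lat → SW at lon 62°, lat 2°.
latitude 2.000, longitude 62.000.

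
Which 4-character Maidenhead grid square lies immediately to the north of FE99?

Latitude square 9; +1 → 10, wraps to 0, carry into field.
Latitude field E = 4; +1 → 5 = F.
The longitude characters are unchanged.

FF90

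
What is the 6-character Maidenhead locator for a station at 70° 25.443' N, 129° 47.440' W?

CQ50ck

Offset from 180°W / 90°S: lon 50.2093°, lat 160.4240°.
Field (20°×10°, letters A–R): 50.2093/20 → 2 → C, 160.4240/10 → 16 → Q; chars CQ.
Square (2°×1°, digits 0–9): 10.2093/2 → 5, 0.4240/1 → 0; chars 50.
Subsquare (5′×2.5′, letters a–x): 0.2093/0.0833333 → 2 → c, 0.4240/0.0416667 → 10 → k; chars ck.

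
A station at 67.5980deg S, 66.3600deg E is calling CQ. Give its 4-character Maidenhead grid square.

Offset from 180°W / 90°S: lon 246.36°, lat 22.40°.
Field: 246.36/20 → 12 → M, 22.40/10 → 2 → C; chars MC.
Square: 6.36/2 → 3, 2.40/1 → 2; chars 32.

MC32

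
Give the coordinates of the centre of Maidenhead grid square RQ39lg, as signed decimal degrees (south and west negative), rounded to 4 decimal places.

79.2708, 166.9583

Field R=17, Q=16: +17·20° lon, +16·10° lat → SW at lon 160°, lat 70°.
Square 3, 9: +3·2° lon, +9·1° lat → SW at lon 166°, lat 79°.
Subsquare l=11, g=6: +11·0.0833333° lon, +6·0.0416667° lat → SW at lon 166.917°, lat 79.25°.
Cell spans 0.0833333° lon × 0.0416667° lat. Centre is SW corner plus half of each.
latitude 79.2708, longitude 166.9583.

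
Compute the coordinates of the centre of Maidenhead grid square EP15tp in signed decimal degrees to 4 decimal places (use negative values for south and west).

65.6458, -96.3750

Field E=4, P=15: +4·20° lon, +15·10° lat → SW at lon -100°, lat 60°.
Square 1, 5: +1·2° lon, +5·1° lat → SW at lon -98°, lat 65°.
Subsquare t=19, p=15: +19·0.0833333° lon, +15·0.0416667° lat → SW at lon -96.4167°, lat 65.625°.
Cell spans 0.0833333° lon × 0.0416667° lat. Centre is SW corner plus half of each.
latitude 65.6458, longitude -96.3750.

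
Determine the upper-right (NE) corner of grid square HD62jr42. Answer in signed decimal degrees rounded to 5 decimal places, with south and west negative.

Field H=7, D=3: +7·20° lon, +3·10° lat → SW at lon -40°, lat -60°.
Square 6, 2: +6·2° lon, +2·1° lat → SW at lon -28°, lat -58°.
Subsquare j=9, r=17: +9·0.0833333° lon, +17·0.0416667° lat → SW at lon -27.25°, lat -57.2917°.
Extended square 4, 2: +4·0.00833333° lon, +2·0.00416667° lat → SW at lon -27.2167°, lat -57.2833°.
Cell spans 0.00833333° lon × 0.00416667° lat. NE corner is SW corner plus one full cell.
latitude -57.27917, longitude -27.20833.

-57.27917, -27.20833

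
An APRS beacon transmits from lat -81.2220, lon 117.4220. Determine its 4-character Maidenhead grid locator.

OA88

Add 180° to longitude and 90° to latitude: 297.42, 8.78.
Field: lon ⌊297.42/20⌋ = 14 → O; lat ⌊8.78/10⌋ = 0 → A.
Square: lon ⌊17.42/2⌋ = 8; lat ⌊8.78/1⌋ = 8.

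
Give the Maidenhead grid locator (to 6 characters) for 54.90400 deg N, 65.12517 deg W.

FO74kv

Shift to the Maidenhead origin (180°W, 90°S): lon 114.8748, lat 144.9040.
Field: 114.8748/20 → 5 → F, 144.9040/10 → 14 → O; chars FO.
Square: 14.8748/2 → 7, 4.9040/1 → 4; chars 74.
Subsquare: 0.8748/0.0833333 → 10 → k, 0.9040/0.0416667 → 21 → v; chars kv.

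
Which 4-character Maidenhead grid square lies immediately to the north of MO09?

MP00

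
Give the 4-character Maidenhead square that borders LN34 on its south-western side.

LN23

Longitude square 3; −1 → 2.
Latitude square 4; −1 → 3.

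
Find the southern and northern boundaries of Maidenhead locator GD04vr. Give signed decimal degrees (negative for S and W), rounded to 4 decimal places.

Field G=6, D=3: +6·20° lon, +3·10° lat → SW at lon -60°, lat -60°.
Square 0, 4: +0·2° lon, +4·1° lat → SW at lon -60°, lat -56°.
Subsquare v=21, r=17: +21·0.0833333° lon, +17·0.0416667° lat → SW at lon -58.25°, lat -55.2917°.
Cell spans 0.0833333° lon × 0.0416667° lat.
south -55.2917, north -55.2500.

-55.2917, -55.2500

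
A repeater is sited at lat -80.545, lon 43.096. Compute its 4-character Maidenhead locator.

Add 180° to longitude and 90° to latitude: 223.10, 9.45.
Field (20°×10°, letters A–R): 223.10/20 → 11 → L, 9.45/10 → 0 → A; chars LA.
Square (2°×1°, digits 0–9): 3.10/2 → 1, 9.45/1 → 9; chars 19.

LA19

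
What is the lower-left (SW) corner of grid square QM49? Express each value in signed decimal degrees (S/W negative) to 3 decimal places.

Field Q=16, M=12: +16·20° lon, +12·10° lat → SW at lon 140°, lat 30°.
Square 4, 9: +4·2° lon, +9·1° lat → SW at lon 148°, lat 39°.
latitude 39.000, longitude 148.000.

39.000, 148.000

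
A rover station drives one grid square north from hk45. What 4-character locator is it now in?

HK46

Latitude square 5; +1 → 6.
The longitude characters are unchanged.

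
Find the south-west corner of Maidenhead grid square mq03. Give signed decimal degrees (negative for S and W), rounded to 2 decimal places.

73.00, 60.00

Field M=12, Q=16: +12·20° lon, +16·10° lat → SW at lon 60°, lat 70°.
Square 0, 3: +0·2° lon, +3·1° lat → SW at lon 60°, lat 73°.
latitude 73.00, longitude 60.00.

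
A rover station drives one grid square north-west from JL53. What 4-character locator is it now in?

JL44

Longitude square 5; −1 → 4.
Latitude square 3; +1 → 4.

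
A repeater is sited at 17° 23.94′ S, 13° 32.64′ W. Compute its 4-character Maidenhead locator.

IH32

Offset from 180°W / 90°S: lon 166.46°, lat 72.60°.
Field: lon ⌊166.46/20⌋ = 8 → I; lat ⌊72.60/10⌋ = 7 → H.
Square: lon ⌊6.46/2⌋ = 3; lat ⌊2.60/1⌋ = 2.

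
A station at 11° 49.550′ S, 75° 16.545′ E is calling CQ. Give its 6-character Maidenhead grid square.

Add 180° to longitude and 90° to latitude: 255.2758, 78.1742.
Field: lon ⌊255.2758/20⌋ = 12 → M; lat ⌊78.1742/10⌋ = 7 → H.
Square: lon ⌊15.2758/2⌋ = 7; lat ⌊8.1742/1⌋ = 8.
Subsquare: lon ⌊1.2758/0.0833333⌋ = 15 → p; lat ⌊0.1742/0.0416667⌋ = 4 → e.

MH78pe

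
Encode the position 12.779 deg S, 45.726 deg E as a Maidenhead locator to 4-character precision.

Add 180° to longitude and 90° to latitude: 225.73, 77.22.
Field (20°×10°, letters A–R): lon ⌊225.73/20⌋ = 11 → L; lat ⌊77.22/10⌋ = 7 → H.
Square (2°×1°, digits 0–9): lon ⌊5.73/2⌋ = 2; lat ⌊7.22/1⌋ = 7.

LH27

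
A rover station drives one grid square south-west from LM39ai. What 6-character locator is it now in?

Longitude subsquare a = 0; −1 → -1, wraps to 23 = x, carry into square.
Longitude square 3; −1 → 2.
Latitude subsquare i = 8; −1 → 7 = h.

LM29xh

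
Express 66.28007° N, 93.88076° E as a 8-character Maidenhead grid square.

NP66wg57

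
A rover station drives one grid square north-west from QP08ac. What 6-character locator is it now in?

Longitude subsquare a = 0; −1 → -1, wraps to 23 = x, carry into square.
Longitude square 0; −1 → -1, wraps to 9, carry into field.
Longitude field Q = 16; −1 → 15 = P.
Latitude subsquare c = 2; +1 → 3 = d.

PP98xd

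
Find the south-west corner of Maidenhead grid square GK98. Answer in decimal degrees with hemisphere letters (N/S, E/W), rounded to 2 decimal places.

18.00° N, 42.00° W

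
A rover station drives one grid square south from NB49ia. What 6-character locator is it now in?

Latitude subsquare a = 0; −1 → -1, wraps to 23 = x, carry into square.
Latitude square 9; −1 → 8.
The longitude characters are unchanged.

NB48ix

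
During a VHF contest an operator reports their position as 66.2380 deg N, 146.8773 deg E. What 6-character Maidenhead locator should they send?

QP36kf

Shift to the Maidenhead origin (180°W, 90°S): lon 326.8773, lat 156.2380.
Field: 326.8773/20 → 16 → Q, 156.2380/10 → 15 → P; chars QP.
Square: 6.8773/2 → 3, 6.2380/1 → 6; chars 36.
Subsquare: 0.8773/0.0833333 → 10 → k, 0.2380/0.0416667 → 5 → f; chars kf.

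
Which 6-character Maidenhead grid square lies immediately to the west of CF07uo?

CF07to

Longitude subsquare u = 20; −1 → 19 = t.
The latitude characters are unchanged.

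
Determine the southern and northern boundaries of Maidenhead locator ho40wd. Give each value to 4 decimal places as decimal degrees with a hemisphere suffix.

50.1250° N, 50.1667° N

Field H=7, O=14: +7·20° lon, +14·10° lat → SW at lon -40°, lat 50°.
Square 4, 0: +4·2° lon, +0·1° lat → SW at lon -32°, lat 50°.
Subsquare w=22, d=3: +22·0.0833333° lon, +3·0.0416667° lat → SW at lon -30.1667°, lat 50.125°.
Cell spans 0.0833333° lon × 0.0416667° lat.
south 50.1250° N, north 50.1667° N.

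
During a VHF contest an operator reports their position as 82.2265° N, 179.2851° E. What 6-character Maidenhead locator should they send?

RR92pf

Offset from 180°W / 90°S: lon 359.2851°, lat 172.2265°.
Field: lon ⌊359.2851/20⌋ = 17 → R; lat ⌊172.2265/10⌋ = 17 → R.
Square: lon ⌊19.2851/2⌋ = 9; lat ⌊2.2265/1⌋ = 2.
Subsquare: lon ⌊1.2851/0.0833333⌋ = 15 → p; lat ⌊0.2265/0.0416667⌋ = 5 → f.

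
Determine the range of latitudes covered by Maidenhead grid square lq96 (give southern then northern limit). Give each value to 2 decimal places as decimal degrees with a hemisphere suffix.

Field L=11, Q=16: +11·20° lon, +16·10° lat → SW at lon 40°, lat 70°.
Square 9, 6: +9·2° lon, +6·1° lat → SW at lon 58°, lat 76°.
Cell spans 2° lon × 1° lat.
south 76.00° N, north 77.00° N.

76.00° N, 77.00° N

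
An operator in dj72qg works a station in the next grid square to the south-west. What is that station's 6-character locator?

DJ72pf

Longitude subsquare q = 16; −1 → 15 = p.
Latitude subsquare g = 6; −1 → 5 = f.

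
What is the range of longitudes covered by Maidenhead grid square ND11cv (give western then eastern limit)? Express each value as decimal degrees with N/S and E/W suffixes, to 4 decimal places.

Field N=13, D=3: +13·20° lon, +3·10° lat → SW at lon 80°, lat -60°.
Square 1, 1: +1·2° lon, +1·1° lat → SW at lon 82°, lat -59°.
Subsquare c=2, v=21: +2·0.0833333° lon, +21·0.0416667° lat → SW at lon 82.1667°, lat -58.125°.
Cell spans 0.0833333° lon × 0.0416667° lat.
west 82.1667° E, east 82.2500° E.

82.1667° E, 82.2500° E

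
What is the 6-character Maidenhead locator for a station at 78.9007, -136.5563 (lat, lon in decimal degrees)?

Add 180° to longitude and 90° to latitude: 43.4437, 168.9007.
Field: 43.4437/20 → 2 → C, 168.9007/10 → 16 → Q; chars CQ.
Square: 3.4437/2 → 1, 8.9007/1 → 8; chars 18.
Subsquare: 1.4437/0.0833333 → 17 → r, 0.9007/0.0416667 → 21 → v; chars rv.

CQ18rv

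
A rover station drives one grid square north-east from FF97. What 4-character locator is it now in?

GF08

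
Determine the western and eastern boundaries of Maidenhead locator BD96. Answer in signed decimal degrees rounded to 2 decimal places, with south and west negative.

Field B=1, D=3: +1·20° lon, +3·10° lat → SW at lon -160°, lat -60°.
Square 9, 6: +9·2° lon, +6·1° lat → SW at lon -142°, lat -54°.
Cell spans 2° lon × 1° lat.
west -142.00, east -140.00.

-142.00, -140.00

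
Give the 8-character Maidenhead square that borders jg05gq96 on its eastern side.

JG05hq06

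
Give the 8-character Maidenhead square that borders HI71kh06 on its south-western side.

HI71jh95

Longitude extended square 0; −1 → -1, wraps to 9, carry into subsquare.
Longitude subsquare k = 10; −1 → 9 = j.
Latitude extended square 6; −1 → 5.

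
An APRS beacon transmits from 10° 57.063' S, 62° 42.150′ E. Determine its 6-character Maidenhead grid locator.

Shift to the Maidenhead origin (180°W, 90°S): lon 242.7025, lat 79.0490.
Field: 242.7025/20 → 12 → M, 79.0490/10 → 7 → H; chars MH.
Square: 2.7025/2 → 1, 9.0490/1 → 9; chars 19.
Subsquare: 0.7025/0.0833333 → 8 → i, 0.0490/0.0416667 → 1 → b; chars ib.

MH19ib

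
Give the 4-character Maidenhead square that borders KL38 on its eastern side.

KL48

Longitude square 3; +1 → 4.
The latitude characters are unchanged.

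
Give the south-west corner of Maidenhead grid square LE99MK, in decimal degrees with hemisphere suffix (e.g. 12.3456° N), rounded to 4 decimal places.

40.5833° S, 59.0000° E

Field L=11, E=4: +11·20° lon, +4·10° lat → SW at lon 40°, lat -50°.
Square 9, 9: +9·2° lon, +9·1° lat → SW at lon 58°, lat -41°.
Subsquare m=12, k=10: +12·0.0833333° lon, +10·0.0416667° lat → SW at lon 59°, lat -40.5833°.
latitude 40.5833° S, longitude 59.0000° E.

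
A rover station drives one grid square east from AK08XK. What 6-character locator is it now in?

Longitude subsquare x = 23; +1 → 24, wraps to 0 = a, carry into square.
Longitude square 0; +1 → 1.
The latitude characters are unchanged.

AK18ak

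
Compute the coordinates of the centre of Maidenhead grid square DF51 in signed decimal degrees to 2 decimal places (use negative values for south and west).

-38.50, -109.00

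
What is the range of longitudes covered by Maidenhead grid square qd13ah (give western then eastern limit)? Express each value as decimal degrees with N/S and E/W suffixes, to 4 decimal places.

142.0000° E, 142.0833° E

Field Q=16, D=3: +16·20° lon, +3·10° lat → SW at lon 140°, lat -60°.
Square 1, 3: +1·2° lon, +3·1° lat → SW at lon 142°, lat -57°.
Subsquare a=0, h=7: +0·0.0833333° lon, +7·0.0416667° lat → SW at lon 142°, lat -56.7083°.
Cell spans 0.0833333° lon × 0.0416667° lat.
west 142.0000° E, east 142.0833° E.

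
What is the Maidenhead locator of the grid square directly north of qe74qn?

QE74qo

Latitude subsquare n = 13; +1 → 14 = o.
The longitude characters are unchanged.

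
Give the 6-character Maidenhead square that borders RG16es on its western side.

Longitude subsquare e = 4; −1 → 3 = d.
The latitude characters are unchanged.

RG16ds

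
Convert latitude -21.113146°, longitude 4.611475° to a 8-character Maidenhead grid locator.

Shift to the Maidenhead origin (180°W, 90°S): lon 184.61148, lat 68.88685.
Field: 184.61148/20 → 9 → J, 68.88685/10 → 6 → G; chars JG.
Square: 4.61148/2 → 2, 8.88685/1 → 8; chars 28.
Subsquare: 0.61148/0.0833333 → 7 → h, 0.88685/0.0416667 → 21 → v; chars hv.
Extended square: 0.02814/0.00833333 → 3, 0.01185/0.00416667 → 2; chars 32.

JG28hv32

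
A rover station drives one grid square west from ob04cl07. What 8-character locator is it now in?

Longitude extended square 0; −1 → -1, wraps to 9, carry into subsquare.
Longitude subsquare c = 2; −1 → 1 = b.
The latitude characters are unchanged.

OB04bl97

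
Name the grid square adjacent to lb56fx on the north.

Latitude subsquare x = 23; +1 → 24, wraps to 0 = a, carry into square.
Latitude square 6; +1 → 7.
The longitude characters are unchanged.

LB57fa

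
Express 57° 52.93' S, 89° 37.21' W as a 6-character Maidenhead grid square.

Offset from 180°W / 90°S: lon 90.3798°, lat 32.1178°.
Field: 90.3798/20 → 4 → E, 32.1178/10 → 3 → D; chars ED.
Square: 10.3798/2 → 5, 2.1178/1 → 2; chars 52.
Subsquare: 0.3798/0.0833333 → 4 → e, 0.1178/0.0416667 → 2 → c; chars ec.

ED52ec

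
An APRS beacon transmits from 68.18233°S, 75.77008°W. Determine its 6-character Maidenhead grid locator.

FC21ct

Shift to the Maidenhead origin (180°W, 90°S): lon 104.2299, lat 21.8177.
Field: lon ⌊104.2299/20⌋ = 5 → F; lat ⌊21.8177/10⌋ = 2 → C.
Square: lon ⌊4.2299/2⌋ = 2; lat ⌊1.8177/1⌋ = 1.
Subsquare: lon ⌊0.2299/0.0833333⌋ = 2 → c; lat ⌊0.8177/0.0416667⌋ = 19 → t.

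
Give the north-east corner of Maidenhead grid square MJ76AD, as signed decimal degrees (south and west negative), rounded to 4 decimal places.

Field M=12, J=9: +12·20° lon, +9·10° lat → SW at lon 60°, lat 0°.
Square 7, 6: +7·2° lon, +6·1° lat → SW at lon 74°, lat 6°.
Subsquare a=0, d=3: +0·0.0833333° lon, +3·0.0416667° lat → SW at lon 74°, lat 6.125°.
Cell spans 0.0833333° lon × 0.0416667° lat. NE corner is SW corner plus one full cell.
latitude 6.1667, longitude 74.0833.

6.1667, 74.0833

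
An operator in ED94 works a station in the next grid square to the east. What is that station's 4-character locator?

FD04

Longitude square 9; +1 → 10, wraps to 0, carry into field.
Longitude field E = 4; +1 → 5 = F.
The latitude characters are unchanged.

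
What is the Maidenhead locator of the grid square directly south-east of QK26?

Longitude square 2; +1 → 3.
Latitude square 6; −1 → 5.

QK35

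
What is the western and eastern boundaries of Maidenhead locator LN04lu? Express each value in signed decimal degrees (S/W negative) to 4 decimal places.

40.9167, 41.0000

Field L=11, N=13: +11·20° lon, +13·10° lat → SW at lon 40°, lat 40°.
Square 0, 4: +0·2° lon, +4·1° lat → SW at lon 40°, lat 44°.
Subsquare l=11, u=20: +11·0.0833333° lon, +20·0.0416667° lat → SW at lon 40.9167°, lat 44.8333°.
Cell spans 0.0833333° lon × 0.0416667° lat.
west 40.9167, east 41.0000.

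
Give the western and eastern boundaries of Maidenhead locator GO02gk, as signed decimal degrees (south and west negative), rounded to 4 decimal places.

-59.5000, -59.4167

Field G=6, O=14: +6·20° lon, +14·10° lat → SW at lon -60°, lat 50°.
Square 0, 2: +0·2° lon, +2·1° lat → SW at lon -60°, lat 52°.
Subsquare g=6, k=10: +6·0.0833333° lon, +10·0.0416667° lat → SW at lon -59.5°, lat 52.4167°.
Cell spans 0.0833333° lon × 0.0416667° lat.
west -59.5000, east -59.4167.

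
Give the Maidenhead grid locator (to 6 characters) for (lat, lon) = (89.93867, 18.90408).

JR99kw

Shift to the Maidenhead origin (180°W, 90°S): lon 198.9041, lat 179.9387.
Field (20°×10°, letters A–R): 198.9041/20 → 9 → J, 179.9387/10 → 17 → R; chars JR.
Square (2°×1°, digits 0–9): 18.9041/2 → 9, 9.9387/1 → 9; chars 99.
Subsquare (5′×2.5′, letters a–x): 0.9041/0.0833333 → 10 → k, 0.9387/0.0416667 → 22 → w; chars kw.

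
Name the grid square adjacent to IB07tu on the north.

Latitude subsquare u = 20; +1 → 21 = v.
The longitude characters are unchanged.

IB07tv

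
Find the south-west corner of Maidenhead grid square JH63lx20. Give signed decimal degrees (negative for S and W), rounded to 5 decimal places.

-16.04167, 12.93333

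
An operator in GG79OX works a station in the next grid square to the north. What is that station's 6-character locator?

GH70oa

Latitude subsquare x = 23; +1 → 24, wraps to 0 = a, carry into square.
Latitude square 9; +1 → 10, wraps to 0, carry into field.
Latitude field G = 6; +1 → 7 = H.
The longitude characters are unchanged.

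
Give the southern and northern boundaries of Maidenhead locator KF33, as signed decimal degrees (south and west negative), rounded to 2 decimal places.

Field K=10, F=5: +10·20° lon, +5·10° lat → SW at lon 20°, lat -40°.
Square 3, 3: +3·2° lon, +3·1° lat → SW at lon 26°, lat -37°.
Cell spans 2° lon × 1° lat.
south -37.00, north -36.00.

-37.00, -36.00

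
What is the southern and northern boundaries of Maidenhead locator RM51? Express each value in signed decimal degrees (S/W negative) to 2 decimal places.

31.00, 32.00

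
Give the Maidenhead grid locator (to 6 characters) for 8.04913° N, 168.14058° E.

RJ48bb

Add 180° to longitude and 90° to latitude: 348.1406, 98.0491.
Field (20°×10°, letters A–R): lon ⌊348.1406/20⌋ = 17 → R; lat ⌊98.0491/10⌋ = 9 → J.
Square (2°×1°, digits 0–9): lon ⌊8.1406/2⌋ = 4; lat ⌊8.0491/1⌋ = 8.
Subsquare (5′×2.5′, letters a–x): lon ⌊0.1406/0.0833333⌋ = 1 → b; lat ⌊0.0491/0.0416667⌋ = 1 → b.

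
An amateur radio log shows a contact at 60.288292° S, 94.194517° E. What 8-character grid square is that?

NC79cr30

Offset from 180°W / 90°S: lon 274.19452°, lat 29.71171°.
Field: lon ⌊274.19452/20⌋ = 13 → N; lat ⌊29.71171/10⌋ = 2 → C.
Square: lon ⌊14.19452/2⌋ = 7; lat ⌊9.71171/1⌋ = 9.
Subsquare: lon ⌊0.19452/0.0833333⌋ = 2 → c; lat ⌊0.71171/0.0416667⌋ = 17 → r.
Extended square: lon ⌊0.02785/0.00833333⌋ = 3; lat ⌊0.00337/0.00416667⌋ = 0.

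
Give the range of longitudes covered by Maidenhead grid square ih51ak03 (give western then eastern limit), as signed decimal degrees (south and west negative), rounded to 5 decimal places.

Field I=8, H=7: +8·20° lon, +7·10° lat → SW at lon -20°, lat -20°.
Square 5, 1: +5·2° lon, +1·1° lat → SW at lon -10°, lat -19°.
Subsquare a=0, k=10: +0·0.0833333° lon, +10·0.0416667° lat → SW at lon -10°, lat -18.5833°.
Extended square 0, 3: +0·0.00833333° lon, +3·0.00416667° lat → SW at lon -10°, lat -18.5708°.
Cell spans 0.00833333° lon × 0.00416667° lat.
west -10.00000, east -9.99167.

-10.00000, -9.99167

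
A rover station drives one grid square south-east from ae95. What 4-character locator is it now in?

BE04

Longitude square 9; +1 → 10, wraps to 0, carry into field.
Longitude field A = 0; +1 → 1 = B.
Latitude square 5; −1 → 4.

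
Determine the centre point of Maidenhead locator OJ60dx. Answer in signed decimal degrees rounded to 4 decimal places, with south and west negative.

0.9792, 112.2917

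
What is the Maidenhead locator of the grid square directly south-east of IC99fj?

Longitude subsquare f = 5; +1 → 6 = g.
Latitude subsquare j = 9; −1 → 8 = i.

IC99gi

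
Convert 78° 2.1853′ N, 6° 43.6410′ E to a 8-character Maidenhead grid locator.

JQ38ia78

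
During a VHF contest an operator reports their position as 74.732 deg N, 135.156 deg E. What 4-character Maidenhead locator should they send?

PQ74

Shift to the Maidenhead origin (180°W, 90°S): lon 315.16, lat 164.73.
Field: 315.16/20 → 15 → P, 164.73/10 → 16 → Q; chars PQ.
Square: 15.16/2 → 7, 4.73/1 → 4; chars 74.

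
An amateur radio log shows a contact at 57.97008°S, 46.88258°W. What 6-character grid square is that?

GD62na

Add 180° to longitude and 90° to latitude: 133.1174, 32.0299.
Field (20°×10°, letters A–R): lon ⌊133.1174/20⌋ = 6 → G; lat ⌊32.0299/10⌋ = 3 → D.
Square (2°×1°, digits 0–9): lon ⌊13.1174/2⌋ = 6; lat ⌊2.0299/1⌋ = 2.
Subsquare (5′×2.5′, letters a–x): lon ⌊1.1174/0.0833333⌋ = 13 → n; lat ⌊0.0299/0.0416667⌋ = 0 → a.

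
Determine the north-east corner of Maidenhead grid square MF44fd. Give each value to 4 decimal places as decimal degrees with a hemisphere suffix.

Field M=12, F=5: +12·20° lon, +5·10° lat → SW at lon 60°, lat -40°.
Square 4, 4: +4·2° lon, +4·1° lat → SW at lon 68°, lat -36°.
Subsquare f=5, d=3: +5·0.0833333° lon, +3·0.0416667° lat → SW at lon 68.4167°, lat -35.875°.
Cell spans 0.0833333° lon × 0.0416667° lat. NE corner is SW corner plus one full cell.
latitude 35.8333° S, longitude 68.5000° E.

35.8333° S, 68.5000° E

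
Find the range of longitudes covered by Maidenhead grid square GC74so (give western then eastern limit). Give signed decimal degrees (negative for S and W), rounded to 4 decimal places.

Field G=6, C=2: +6·20° lon, +2·10° lat → SW at lon -60°, lat -70°.
Square 7, 4: +7·2° lon, +4·1° lat → SW at lon -46°, lat -66°.
Subsquare s=18, o=14: +18·0.0833333° lon, +14·0.0416667° lat → SW at lon -44.5°, lat -65.4167°.
Cell spans 0.0833333° lon × 0.0416667° lat.
west -44.5000, east -44.4167.

-44.5000, -44.4167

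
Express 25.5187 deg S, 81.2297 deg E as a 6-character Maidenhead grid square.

Shift to the Maidenhead origin (180°W, 90°S): lon 261.2297, lat 64.4813.
Field: lon ⌊261.2297/20⌋ = 13 → N; lat ⌊64.4813/10⌋ = 6 → G.
Square: lon ⌊1.2297/2⌋ = 0; lat ⌊4.4813/1⌋ = 4.
Subsquare: lon ⌊1.2297/0.0833333⌋ = 14 → o; lat ⌊0.4813/0.0416667⌋ = 11 → l.

NG04ol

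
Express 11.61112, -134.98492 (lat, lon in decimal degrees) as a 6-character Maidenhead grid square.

Shift to the Maidenhead origin (180°W, 90°S): lon 45.0151, lat 101.6111.
Field: 45.0151/20 → 2 → C, 101.6111/10 → 10 → K; chars CK.
Square: 5.0151/2 → 2, 1.6111/1 → 1; chars 21.
Subsquare: 1.0151/0.0833333 → 12 → m, 0.6111/0.0416667 → 14 → o; chars mo.

CK21mo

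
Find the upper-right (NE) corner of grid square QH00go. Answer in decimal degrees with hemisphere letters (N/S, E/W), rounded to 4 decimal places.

Field Q=16, H=7: +16·20° lon, +7·10° lat → SW at lon 140°, lat -20°.
Square 0, 0: +0·2° lon, +0·1° lat → SW at lon 140°, lat -20°.
Subsquare g=6, o=14: +6·0.0833333° lon, +14·0.0416667° lat → SW at lon 140.5°, lat -19.4167°.
Cell spans 0.0833333° lon × 0.0416667° lat. NE corner is SW corner plus one full cell.
latitude 19.3750° S, longitude 140.5833° E.

19.3750° S, 140.5833° E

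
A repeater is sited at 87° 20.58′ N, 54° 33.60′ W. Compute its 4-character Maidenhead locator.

GR27

Shift to the Maidenhead origin (180°W, 90°S): lon 125.44, lat 177.34.
Field: 125.44/20 → 6 → G, 177.34/10 → 17 → R; chars GR.
Square: 5.44/2 → 2, 7.34/1 → 7; chars 27.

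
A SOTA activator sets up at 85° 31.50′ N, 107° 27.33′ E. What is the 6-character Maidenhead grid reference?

OR35rm

Add 180° to longitude and 90° to latitude: 287.4555, 175.5250.
Field: 287.4555/20 → 14 → O, 175.5250/10 → 17 → R; chars OR.
Square: 7.4555/2 → 3, 5.5250/1 → 5; chars 35.
Subsquare: 1.4555/0.0833333 → 17 → r, 0.5250/0.0416667 → 12 → m; chars rm.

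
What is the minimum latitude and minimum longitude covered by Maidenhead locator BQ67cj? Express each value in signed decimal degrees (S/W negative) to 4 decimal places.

77.3750, -147.8333

Field B=1, Q=16: +1·20° lon, +16·10° lat → SW at lon -160°, lat 70°.
Square 6, 7: +6·2° lon, +7·1° lat → SW at lon -148°, lat 77°.
Subsquare c=2, j=9: +2·0.0833333° lon, +9·0.0416667° lat → SW at lon -147.833°, lat 77.375°.
latitude 77.3750, longitude -147.8333.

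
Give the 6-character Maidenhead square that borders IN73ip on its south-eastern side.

IN73jo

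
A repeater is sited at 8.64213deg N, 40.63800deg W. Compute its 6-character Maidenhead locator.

Offset from 180°W / 90°S: lon 139.3620°, lat 98.6421°.
Field: 139.3620/20 → 6 → G, 98.6421/10 → 9 → J; chars GJ.
Square: 19.3620/2 → 9, 8.6421/1 → 8; chars 98.
Subsquare: 1.3620/0.0833333 → 16 → q, 0.6421/0.0416667 → 15 → p; chars qp.

GJ98qp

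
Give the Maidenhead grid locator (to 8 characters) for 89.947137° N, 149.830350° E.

QR49vw97

Add 180° to longitude and 90° to latitude: 329.83035, 179.94714.
Field: 329.83035/20 → 16 → Q, 179.94714/10 → 17 → R; chars QR.
Square: 9.83035/2 → 4, 9.94714/1 → 9; chars 49.
Subsquare: 1.83035/0.0833333 → 21 → v, 0.94714/0.0416667 → 22 → w; chars vw.
Extended square: 0.08035/0.00833333 → 9, 0.03047/0.00416667 → 7; chars 97.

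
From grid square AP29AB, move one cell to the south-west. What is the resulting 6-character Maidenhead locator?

Longitude subsquare a = 0; −1 → -1, wraps to 23 = x, carry into square.
Longitude square 2; −1 → 1.
Latitude subsquare b = 1; −1 → 0 = a.

AP19xa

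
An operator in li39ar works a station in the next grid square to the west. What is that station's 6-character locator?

LI29xr

Longitude subsquare a = 0; −1 → -1, wraps to 23 = x, carry into square.
Longitude square 3; −1 → 2.
The latitude characters are unchanged.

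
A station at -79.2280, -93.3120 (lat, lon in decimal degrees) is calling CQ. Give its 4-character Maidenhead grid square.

EB30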